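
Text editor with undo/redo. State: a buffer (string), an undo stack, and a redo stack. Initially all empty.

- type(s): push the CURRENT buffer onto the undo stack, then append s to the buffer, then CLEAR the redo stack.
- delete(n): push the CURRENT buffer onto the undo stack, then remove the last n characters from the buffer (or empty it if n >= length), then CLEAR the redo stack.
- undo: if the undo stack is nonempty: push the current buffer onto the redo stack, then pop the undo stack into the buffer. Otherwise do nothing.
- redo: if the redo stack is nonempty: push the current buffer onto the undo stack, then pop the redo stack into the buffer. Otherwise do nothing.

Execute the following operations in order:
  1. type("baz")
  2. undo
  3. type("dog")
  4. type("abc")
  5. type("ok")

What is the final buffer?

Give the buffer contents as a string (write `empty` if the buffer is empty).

After op 1 (type): buf='baz' undo_depth=1 redo_depth=0
After op 2 (undo): buf='(empty)' undo_depth=0 redo_depth=1
After op 3 (type): buf='dog' undo_depth=1 redo_depth=0
After op 4 (type): buf='dogabc' undo_depth=2 redo_depth=0
After op 5 (type): buf='dogabcok' undo_depth=3 redo_depth=0

Answer: dogabcok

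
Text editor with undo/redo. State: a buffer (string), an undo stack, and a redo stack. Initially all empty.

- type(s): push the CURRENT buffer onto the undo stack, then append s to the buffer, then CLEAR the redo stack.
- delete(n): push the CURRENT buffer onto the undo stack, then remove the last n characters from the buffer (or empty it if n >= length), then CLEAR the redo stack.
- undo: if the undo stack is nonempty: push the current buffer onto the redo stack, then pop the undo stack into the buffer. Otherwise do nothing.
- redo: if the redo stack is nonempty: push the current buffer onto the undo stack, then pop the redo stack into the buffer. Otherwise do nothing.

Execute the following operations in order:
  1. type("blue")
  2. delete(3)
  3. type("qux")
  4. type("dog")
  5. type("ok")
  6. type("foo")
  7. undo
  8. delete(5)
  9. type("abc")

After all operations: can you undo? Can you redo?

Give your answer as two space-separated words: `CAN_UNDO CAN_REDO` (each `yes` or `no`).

Answer: yes no

Derivation:
After op 1 (type): buf='blue' undo_depth=1 redo_depth=0
After op 2 (delete): buf='b' undo_depth=2 redo_depth=0
After op 3 (type): buf='bqux' undo_depth=3 redo_depth=0
After op 4 (type): buf='bquxdog' undo_depth=4 redo_depth=0
After op 5 (type): buf='bquxdogok' undo_depth=5 redo_depth=0
After op 6 (type): buf='bquxdogokfoo' undo_depth=6 redo_depth=0
After op 7 (undo): buf='bquxdogok' undo_depth=5 redo_depth=1
After op 8 (delete): buf='bqux' undo_depth=6 redo_depth=0
After op 9 (type): buf='bquxabc' undo_depth=7 redo_depth=0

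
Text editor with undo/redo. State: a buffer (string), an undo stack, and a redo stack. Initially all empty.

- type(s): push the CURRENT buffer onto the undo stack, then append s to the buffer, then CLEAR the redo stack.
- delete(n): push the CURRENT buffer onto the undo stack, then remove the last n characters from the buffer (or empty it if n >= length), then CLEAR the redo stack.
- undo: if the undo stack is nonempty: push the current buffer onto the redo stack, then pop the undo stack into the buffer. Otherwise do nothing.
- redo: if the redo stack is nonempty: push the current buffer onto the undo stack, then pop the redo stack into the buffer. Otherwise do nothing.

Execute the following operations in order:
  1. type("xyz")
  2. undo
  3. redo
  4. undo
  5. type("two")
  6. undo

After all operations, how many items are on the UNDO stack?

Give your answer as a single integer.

After op 1 (type): buf='xyz' undo_depth=1 redo_depth=0
After op 2 (undo): buf='(empty)' undo_depth=0 redo_depth=1
After op 3 (redo): buf='xyz' undo_depth=1 redo_depth=0
After op 4 (undo): buf='(empty)' undo_depth=0 redo_depth=1
After op 5 (type): buf='two' undo_depth=1 redo_depth=0
After op 6 (undo): buf='(empty)' undo_depth=0 redo_depth=1

Answer: 0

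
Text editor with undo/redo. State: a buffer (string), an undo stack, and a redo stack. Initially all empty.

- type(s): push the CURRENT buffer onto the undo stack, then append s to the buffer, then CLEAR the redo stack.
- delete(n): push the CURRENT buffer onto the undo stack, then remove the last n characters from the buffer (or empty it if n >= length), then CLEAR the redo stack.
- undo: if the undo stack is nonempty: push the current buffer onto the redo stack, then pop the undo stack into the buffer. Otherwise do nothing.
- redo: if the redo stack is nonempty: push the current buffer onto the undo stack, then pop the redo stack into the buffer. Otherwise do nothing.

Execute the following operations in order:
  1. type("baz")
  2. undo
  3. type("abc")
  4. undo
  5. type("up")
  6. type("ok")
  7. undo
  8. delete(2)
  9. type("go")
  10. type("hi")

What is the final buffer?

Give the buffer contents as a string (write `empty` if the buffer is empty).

Answer: gohi

Derivation:
After op 1 (type): buf='baz' undo_depth=1 redo_depth=0
After op 2 (undo): buf='(empty)' undo_depth=0 redo_depth=1
After op 3 (type): buf='abc' undo_depth=1 redo_depth=0
After op 4 (undo): buf='(empty)' undo_depth=0 redo_depth=1
After op 5 (type): buf='up' undo_depth=1 redo_depth=0
After op 6 (type): buf='upok' undo_depth=2 redo_depth=0
After op 7 (undo): buf='up' undo_depth=1 redo_depth=1
After op 8 (delete): buf='(empty)' undo_depth=2 redo_depth=0
After op 9 (type): buf='go' undo_depth=3 redo_depth=0
After op 10 (type): buf='gohi' undo_depth=4 redo_depth=0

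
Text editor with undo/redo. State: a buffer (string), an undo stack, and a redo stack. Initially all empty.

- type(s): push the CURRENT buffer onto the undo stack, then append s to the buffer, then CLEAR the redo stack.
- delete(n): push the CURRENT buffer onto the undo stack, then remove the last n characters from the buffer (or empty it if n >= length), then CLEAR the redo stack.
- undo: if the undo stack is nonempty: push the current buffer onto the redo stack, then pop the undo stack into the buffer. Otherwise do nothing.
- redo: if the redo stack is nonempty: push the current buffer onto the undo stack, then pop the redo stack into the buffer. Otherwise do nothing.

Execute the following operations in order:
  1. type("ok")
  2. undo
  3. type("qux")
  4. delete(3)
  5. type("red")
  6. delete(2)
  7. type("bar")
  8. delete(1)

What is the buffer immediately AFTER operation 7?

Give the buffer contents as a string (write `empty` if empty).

After op 1 (type): buf='ok' undo_depth=1 redo_depth=0
After op 2 (undo): buf='(empty)' undo_depth=0 redo_depth=1
After op 3 (type): buf='qux' undo_depth=1 redo_depth=0
After op 4 (delete): buf='(empty)' undo_depth=2 redo_depth=0
After op 5 (type): buf='red' undo_depth=3 redo_depth=0
After op 6 (delete): buf='r' undo_depth=4 redo_depth=0
After op 7 (type): buf='rbar' undo_depth=5 redo_depth=0

Answer: rbar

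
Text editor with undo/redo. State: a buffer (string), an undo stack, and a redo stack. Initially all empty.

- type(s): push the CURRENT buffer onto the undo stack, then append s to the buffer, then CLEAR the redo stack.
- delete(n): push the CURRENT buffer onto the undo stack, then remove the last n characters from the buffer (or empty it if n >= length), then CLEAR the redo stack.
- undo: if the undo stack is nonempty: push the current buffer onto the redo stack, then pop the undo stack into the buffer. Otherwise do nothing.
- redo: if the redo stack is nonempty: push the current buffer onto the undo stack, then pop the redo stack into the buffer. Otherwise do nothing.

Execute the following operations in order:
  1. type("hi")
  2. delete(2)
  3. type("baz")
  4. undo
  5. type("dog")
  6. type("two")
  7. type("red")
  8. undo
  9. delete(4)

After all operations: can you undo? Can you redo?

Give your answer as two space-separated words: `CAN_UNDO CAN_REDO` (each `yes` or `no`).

Answer: yes no

Derivation:
After op 1 (type): buf='hi' undo_depth=1 redo_depth=0
After op 2 (delete): buf='(empty)' undo_depth=2 redo_depth=0
After op 3 (type): buf='baz' undo_depth=3 redo_depth=0
After op 4 (undo): buf='(empty)' undo_depth=2 redo_depth=1
After op 5 (type): buf='dog' undo_depth=3 redo_depth=0
After op 6 (type): buf='dogtwo' undo_depth=4 redo_depth=0
After op 7 (type): buf='dogtwored' undo_depth=5 redo_depth=0
After op 8 (undo): buf='dogtwo' undo_depth=4 redo_depth=1
After op 9 (delete): buf='do' undo_depth=5 redo_depth=0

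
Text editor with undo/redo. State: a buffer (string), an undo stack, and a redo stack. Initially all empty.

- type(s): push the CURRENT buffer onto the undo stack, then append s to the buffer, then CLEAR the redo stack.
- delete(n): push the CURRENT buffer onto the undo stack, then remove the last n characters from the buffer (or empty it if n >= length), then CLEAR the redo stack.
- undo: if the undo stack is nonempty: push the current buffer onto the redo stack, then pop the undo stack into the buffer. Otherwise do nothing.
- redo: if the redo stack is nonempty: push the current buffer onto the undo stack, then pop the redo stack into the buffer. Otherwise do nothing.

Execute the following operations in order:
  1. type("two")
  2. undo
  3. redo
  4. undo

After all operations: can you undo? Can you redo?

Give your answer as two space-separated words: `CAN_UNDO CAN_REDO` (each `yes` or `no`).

After op 1 (type): buf='two' undo_depth=1 redo_depth=0
After op 2 (undo): buf='(empty)' undo_depth=0 redo_depth=1
After op 3 (redo): buf='two' undo_depth=1 redo_depth=0
After op 4 (undo): buf='(empty)' undo_depth=0 redo_depth=1

Answer: no yes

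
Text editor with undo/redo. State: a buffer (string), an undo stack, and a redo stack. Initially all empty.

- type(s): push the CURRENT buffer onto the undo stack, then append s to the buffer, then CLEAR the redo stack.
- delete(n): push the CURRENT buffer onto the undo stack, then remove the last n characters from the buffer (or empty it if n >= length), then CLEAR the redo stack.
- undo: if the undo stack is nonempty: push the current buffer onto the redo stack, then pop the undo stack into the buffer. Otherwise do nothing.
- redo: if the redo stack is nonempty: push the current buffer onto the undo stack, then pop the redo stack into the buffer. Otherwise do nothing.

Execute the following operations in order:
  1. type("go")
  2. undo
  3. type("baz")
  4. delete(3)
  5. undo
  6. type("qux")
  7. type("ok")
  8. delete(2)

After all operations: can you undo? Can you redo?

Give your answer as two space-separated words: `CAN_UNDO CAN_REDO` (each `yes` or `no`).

Answer: yes no

Derivation:
After op 1 (type): buf='go' undo_depth=1 redo_depth=0
After op 2 (undo): buf='(empty)' undo_depth=0 redo_depth=1
After op 3 (type): buf='baz' undo_depth=1 redo_depth=0
After op 4 (delete): buf='(empty)' undo_depth=2 redo_depth=0
After op 5 (undo): buf='baz' undo_depth=1 redo_depth=1
After op 6 (type): buf='bazqux' undo_depth=2 redo_depth=0
After op 7 (type): buf='bazquxok' undo_depth=3 redo_depth=0
After op 8 (delete): buf='bazqux' undo_depth=4 redo_depth=0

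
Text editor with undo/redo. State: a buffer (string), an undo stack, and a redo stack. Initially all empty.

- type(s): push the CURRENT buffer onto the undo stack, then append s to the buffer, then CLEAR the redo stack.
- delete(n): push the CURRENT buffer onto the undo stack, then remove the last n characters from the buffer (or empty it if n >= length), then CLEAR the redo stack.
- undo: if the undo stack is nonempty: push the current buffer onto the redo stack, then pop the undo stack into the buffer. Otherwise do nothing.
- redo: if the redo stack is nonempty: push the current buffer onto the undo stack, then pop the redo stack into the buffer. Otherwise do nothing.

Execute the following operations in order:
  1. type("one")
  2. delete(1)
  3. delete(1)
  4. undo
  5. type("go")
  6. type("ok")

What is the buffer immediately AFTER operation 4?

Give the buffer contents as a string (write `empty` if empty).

Answer: on

Derivation:
After op 1 (type): buf='one' undo_depth=1 redo_depth=0
After op 2 (delete): buf='on' undo_depth=2 redo_depth=0
After op 3 (delete): buf='o' undo_depth=3 redo_depth=0
After op 4 (undo): buf='on' undo_depth=2 redo_depth=1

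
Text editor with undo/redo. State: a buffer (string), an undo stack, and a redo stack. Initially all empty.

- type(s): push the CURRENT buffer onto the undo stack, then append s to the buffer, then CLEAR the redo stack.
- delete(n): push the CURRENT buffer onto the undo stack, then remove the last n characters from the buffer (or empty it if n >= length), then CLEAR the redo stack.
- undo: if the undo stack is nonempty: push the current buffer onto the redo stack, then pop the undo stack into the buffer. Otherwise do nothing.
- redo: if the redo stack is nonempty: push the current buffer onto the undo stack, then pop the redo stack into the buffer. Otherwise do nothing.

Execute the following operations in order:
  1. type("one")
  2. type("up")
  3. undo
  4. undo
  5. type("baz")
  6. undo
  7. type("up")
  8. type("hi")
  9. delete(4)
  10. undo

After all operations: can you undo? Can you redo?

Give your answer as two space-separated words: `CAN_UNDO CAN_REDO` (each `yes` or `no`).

After op 1 (type): buf='one' undo_depth=1 redo_depth=0
After op 2 (type): buf='oneup' undo_depth=2 redo_depth=0
After op 3 (undo): buf='one' undo_depth=1 redo_depth=1
After op 4 (undo): buf='(empty)' undo_depth=0 redo_depth=2
After op 5 (type): buf='baz' undo_depth=1 redo_depth=0
After op 6 (undo): buf='(empty)' undo_depth=0 redo_depth=1
After op 7 (type): buf='up' undo_depth=1 redo_depth=0
After op 8 (type): buf='uphi' undo_depth=2 redo_depth=0
After op 9 (delete): buf='(empty)' undo_depth=3 redo_depth=0
After op 10 (undo): buf='uphi' undo_depth=2 redo_depth=1

Answer: yes yes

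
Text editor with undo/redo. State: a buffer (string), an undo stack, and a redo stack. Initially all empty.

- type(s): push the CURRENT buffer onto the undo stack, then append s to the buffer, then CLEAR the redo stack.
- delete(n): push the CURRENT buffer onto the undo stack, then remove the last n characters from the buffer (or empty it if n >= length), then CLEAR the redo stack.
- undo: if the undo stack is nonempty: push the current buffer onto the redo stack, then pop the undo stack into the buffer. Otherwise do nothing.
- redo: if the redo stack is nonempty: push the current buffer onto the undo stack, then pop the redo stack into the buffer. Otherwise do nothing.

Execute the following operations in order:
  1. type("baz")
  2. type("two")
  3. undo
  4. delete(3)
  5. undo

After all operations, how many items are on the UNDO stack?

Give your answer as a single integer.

After op 1 (type): buf='baz' undo_depth=1 redo_depth=0
After op 2 (type): buf='baztwo' undo_depth=2 redo_depth=0
After op 3 (undo): buf='baz' undo_depth=1 redo_depth=1
After op 4 (delete): buf='(empty)' undo_depth=2 redo_depth=0
After op 5 (undo): buf='baz' undo_depth=1 redo_depth=1

Answer: 1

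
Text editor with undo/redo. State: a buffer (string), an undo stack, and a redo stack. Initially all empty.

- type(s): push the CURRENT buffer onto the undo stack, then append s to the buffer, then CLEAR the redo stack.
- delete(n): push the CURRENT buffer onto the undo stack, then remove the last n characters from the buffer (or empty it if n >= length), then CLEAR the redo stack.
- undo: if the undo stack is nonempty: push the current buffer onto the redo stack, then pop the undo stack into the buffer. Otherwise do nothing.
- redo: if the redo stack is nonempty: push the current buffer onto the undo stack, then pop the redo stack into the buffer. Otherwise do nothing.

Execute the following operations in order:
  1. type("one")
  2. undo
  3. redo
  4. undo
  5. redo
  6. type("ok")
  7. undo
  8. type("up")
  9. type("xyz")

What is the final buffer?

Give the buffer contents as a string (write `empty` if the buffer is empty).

After op 1 (type): buf='one' undo_depth=1 redo_depth=0
After op 2 (undo): buf='(empty)' undo_depth=0 redo_depth=1
After op 3 (redo): buf='one' undo_depth=1 redo_depth=0
After op 4 (undo): buf='(empty)' undo_depth=0 redo_depth=1
After op 5 (redo): buf='one' undo_depth=1 redo_depth=0
After op 6 (type): buf='oneok' undo_depth=2 redo_depth=0
After op 7 (undo): buf='one' undo_depth=1 redo_depth=1
After op 8 (type): buf='oneup' undo_depth=2 redo_depth=0
After op 9 (type): buf='oneupxyz' undo_depth=3 redo_depth=0

Answer: oneupxyz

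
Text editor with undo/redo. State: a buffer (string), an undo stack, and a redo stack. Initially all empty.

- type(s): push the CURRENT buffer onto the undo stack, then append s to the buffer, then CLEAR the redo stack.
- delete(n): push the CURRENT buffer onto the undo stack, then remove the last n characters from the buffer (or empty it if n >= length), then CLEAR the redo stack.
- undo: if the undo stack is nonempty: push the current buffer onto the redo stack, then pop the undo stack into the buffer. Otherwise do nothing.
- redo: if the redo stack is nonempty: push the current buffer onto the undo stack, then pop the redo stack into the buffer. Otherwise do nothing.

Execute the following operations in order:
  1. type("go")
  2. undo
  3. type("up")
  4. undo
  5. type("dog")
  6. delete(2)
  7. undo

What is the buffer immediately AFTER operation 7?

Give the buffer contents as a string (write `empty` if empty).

After op 1 (type): buf='go' undo_depth=1 redo_depth=0
After op 2 (undo): buf='(empty)' undo_depth=0 redo_depth=1
After op 3 (type): buf='up' undo_depth=1 redo_depth=0
After op 4 (undo): buf='(empty)' undo_depth=0 redo_depth=1
After op 5 (type): buf='dog' undo_depth=1 redo_depth=0
After op 6 (delete): buf='d' undo_depth=2 redo_depth=0
After op 7 (undo): buf='dog' undo_depth=1 redo_depth=1

Answer: dog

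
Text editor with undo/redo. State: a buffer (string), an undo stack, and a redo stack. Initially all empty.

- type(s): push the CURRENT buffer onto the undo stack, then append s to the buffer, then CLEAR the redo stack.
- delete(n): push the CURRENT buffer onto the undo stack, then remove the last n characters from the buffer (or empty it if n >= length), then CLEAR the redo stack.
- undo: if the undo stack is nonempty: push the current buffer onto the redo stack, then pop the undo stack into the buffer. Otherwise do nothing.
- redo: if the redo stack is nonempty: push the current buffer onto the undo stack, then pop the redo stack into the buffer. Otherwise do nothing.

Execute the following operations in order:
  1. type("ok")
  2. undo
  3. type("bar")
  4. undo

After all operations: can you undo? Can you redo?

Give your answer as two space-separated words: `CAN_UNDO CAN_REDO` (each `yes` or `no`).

Answer: no yes

Derivation:
After op 1 (type): buf='ok' undo_depth=1 redo_depth=0
After op 2 (undo): buf='(empty)' undo_depth=0 redo_depth=1
After op 3 (type): buf='bar' undo_depth=1 redo_depth=0
After op 4 (undo): buf='(empty)' undo_depth=0 redo_depth=1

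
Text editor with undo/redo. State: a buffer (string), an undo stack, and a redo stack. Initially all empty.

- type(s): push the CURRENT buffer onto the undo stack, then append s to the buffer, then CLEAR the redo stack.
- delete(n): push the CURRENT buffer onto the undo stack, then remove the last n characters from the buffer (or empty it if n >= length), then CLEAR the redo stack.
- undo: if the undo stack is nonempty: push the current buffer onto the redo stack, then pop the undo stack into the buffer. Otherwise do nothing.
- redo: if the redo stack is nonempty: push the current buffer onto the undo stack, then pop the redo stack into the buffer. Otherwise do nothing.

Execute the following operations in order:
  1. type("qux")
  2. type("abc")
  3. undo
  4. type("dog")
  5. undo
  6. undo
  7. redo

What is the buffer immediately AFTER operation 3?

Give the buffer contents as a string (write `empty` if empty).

Answer: qux

Derivation:
After op 1 (type): buf='qux' undo_depth=1 redo_depth=0
After op 2 (type): buf='quxabc' undo_depth=2 redo_depth=0
After op 3 (undo): buf='qux' undo_depth=1 redo_depth=1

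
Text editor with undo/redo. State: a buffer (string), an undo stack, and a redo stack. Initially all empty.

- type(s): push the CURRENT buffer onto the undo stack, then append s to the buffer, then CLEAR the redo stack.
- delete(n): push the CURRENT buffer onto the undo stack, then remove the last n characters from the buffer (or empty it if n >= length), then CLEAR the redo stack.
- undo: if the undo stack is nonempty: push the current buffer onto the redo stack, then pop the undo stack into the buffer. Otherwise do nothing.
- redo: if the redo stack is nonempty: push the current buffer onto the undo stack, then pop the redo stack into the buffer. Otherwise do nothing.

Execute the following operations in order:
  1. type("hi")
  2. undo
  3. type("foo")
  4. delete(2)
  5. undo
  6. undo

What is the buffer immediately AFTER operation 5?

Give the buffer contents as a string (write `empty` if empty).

Answer: foo

Derivation:
After op 1 (type): buf='hi' undo_depth=1 redo_depth=0
After op 2 (undo): buf='(empty)' undo_depth=0 redo_depth=1
After op 3 (type): buf='foo' undo_depth=1 redo_depth=0
After op 4 (delete): buf='f' undo_depth=2 redo_depth=0
After op 5 (undo): buf='foo' undo_depth=1 redo_depth=1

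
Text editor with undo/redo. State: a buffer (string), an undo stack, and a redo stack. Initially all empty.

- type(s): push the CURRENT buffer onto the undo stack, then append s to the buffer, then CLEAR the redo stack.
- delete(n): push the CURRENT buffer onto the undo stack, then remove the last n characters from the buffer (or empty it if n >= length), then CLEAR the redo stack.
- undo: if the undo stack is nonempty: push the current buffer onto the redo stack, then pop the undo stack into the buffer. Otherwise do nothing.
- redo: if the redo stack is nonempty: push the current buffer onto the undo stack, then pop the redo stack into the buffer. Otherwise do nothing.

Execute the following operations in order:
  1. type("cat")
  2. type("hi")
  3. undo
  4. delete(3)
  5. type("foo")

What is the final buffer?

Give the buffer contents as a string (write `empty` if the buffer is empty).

After op 1 (type): buf='cat' undo_depth=1 redo_depth=0
After op 2 (type): buf='cathi' undo_depth=2 redo_depth=0
After op 3 (undo): buf='cat' undo_depth=1 redo_depth=1
After op 4 (delete): buf='(empty)' undo_depth=2 redo_depth=0
After op 5 (type): buf='foo' undo_depth=3 redo_depth=0

Answer: foo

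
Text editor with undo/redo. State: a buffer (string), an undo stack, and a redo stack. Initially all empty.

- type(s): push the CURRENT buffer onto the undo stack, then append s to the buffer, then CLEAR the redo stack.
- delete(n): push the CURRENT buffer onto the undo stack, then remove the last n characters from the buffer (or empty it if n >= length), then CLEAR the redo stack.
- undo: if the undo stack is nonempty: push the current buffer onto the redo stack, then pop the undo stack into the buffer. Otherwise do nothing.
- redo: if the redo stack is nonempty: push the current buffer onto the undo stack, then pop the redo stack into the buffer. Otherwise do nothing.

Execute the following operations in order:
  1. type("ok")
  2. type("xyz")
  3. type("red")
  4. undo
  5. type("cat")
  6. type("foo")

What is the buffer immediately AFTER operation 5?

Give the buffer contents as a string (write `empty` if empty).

Answer: okxyzcat

Derivation:
After op 1 (type): buf='ok' undo_depth=1 redo_depth=0
After op 2 (type): buf='okxyz' undo_depth=2 redo_depth=0
After op 3 (type): buf='okxyzred' undo_depth=3 redo_depth=0
After op 4 (undo): buf='okxyz' undo_depth=2 redo_depth=1
After op 5 (type): buf='okxyzcat' undo_depth=3 redo_depth=0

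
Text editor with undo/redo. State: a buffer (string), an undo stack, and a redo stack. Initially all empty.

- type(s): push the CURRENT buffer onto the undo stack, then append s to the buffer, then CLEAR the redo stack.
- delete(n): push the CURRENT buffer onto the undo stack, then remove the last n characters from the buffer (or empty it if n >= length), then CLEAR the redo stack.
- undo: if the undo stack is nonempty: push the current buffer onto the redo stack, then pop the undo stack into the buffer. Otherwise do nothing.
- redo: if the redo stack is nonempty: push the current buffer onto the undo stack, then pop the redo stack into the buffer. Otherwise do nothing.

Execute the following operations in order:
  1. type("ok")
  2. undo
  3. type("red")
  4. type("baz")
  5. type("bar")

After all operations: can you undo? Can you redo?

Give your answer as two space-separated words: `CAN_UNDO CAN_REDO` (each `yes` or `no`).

Answer: yes no

Derivation:
After op 1 (type): buf='ok' undo_depth=1 redo_depth=0
After op 2 (undo): buf='(empty)' undo_depth=0 redo_depth=1
After op 3 (type): buf='red' undo_depth=1 redo_depth=0
After op 4 (type): buf='redbaz' undo_depth=2 redo_depth=0
After op 5 (type): buf='redbazbar' undo_depth=3 redo_depth=0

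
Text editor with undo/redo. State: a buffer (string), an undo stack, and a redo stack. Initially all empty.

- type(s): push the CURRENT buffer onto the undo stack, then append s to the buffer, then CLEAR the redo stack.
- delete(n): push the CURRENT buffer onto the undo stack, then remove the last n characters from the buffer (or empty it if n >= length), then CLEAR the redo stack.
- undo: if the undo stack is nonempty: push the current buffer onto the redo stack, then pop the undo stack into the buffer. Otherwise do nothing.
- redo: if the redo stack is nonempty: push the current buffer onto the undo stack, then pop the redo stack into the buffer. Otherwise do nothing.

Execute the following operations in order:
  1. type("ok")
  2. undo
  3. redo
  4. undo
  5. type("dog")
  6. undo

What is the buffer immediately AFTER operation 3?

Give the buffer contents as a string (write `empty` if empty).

Answer: ok

Derivation:
After op 1 (type): buf='ok' undo_depth=1 redo_depth=0
After op 2 (undo): buf='(empty)' undo_depth=0 redo_depth=1
After op 3 (redo): buf='ok' undo_depth=1 redo_depth=0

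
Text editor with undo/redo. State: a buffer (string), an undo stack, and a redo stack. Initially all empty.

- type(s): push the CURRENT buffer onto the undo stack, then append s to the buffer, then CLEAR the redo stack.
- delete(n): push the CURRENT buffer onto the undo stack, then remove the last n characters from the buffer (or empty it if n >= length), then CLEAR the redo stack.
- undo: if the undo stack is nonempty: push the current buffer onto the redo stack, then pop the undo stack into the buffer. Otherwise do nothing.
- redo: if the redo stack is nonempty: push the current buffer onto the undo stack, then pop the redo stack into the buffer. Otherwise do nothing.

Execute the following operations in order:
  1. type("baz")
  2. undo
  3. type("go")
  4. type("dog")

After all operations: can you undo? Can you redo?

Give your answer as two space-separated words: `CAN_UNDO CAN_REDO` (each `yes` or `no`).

After op 1 (type): buf='baz' undo_depth=1 redo_depth=0
After op 2 (undo): buf='(empty)' undo_depth=0 redo_depth=1
After op 3 (type): buf='go' undo_depth=1 redo_depth=0
After op 4 (type): buf='godog' undo_depth=2 redo_depth=0

Answer: yes no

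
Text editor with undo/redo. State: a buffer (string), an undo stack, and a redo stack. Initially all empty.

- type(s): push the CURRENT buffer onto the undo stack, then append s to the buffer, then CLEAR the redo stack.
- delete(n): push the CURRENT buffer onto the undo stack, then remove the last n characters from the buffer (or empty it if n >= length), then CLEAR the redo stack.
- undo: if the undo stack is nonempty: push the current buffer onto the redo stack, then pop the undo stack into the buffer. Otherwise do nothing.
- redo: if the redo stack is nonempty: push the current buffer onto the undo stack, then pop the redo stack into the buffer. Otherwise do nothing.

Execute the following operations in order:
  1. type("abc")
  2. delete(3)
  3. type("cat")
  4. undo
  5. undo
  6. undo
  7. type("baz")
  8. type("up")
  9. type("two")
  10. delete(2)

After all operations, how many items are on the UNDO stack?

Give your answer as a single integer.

After op 1 (type): buf='abc' undo_depth=1 redo_depth=0
After op 2 (delete): buf='(empty)' undo_depth=2 redo_depth=0
After op 3 (type): buf='cat' undo_depth=3 redo_depth=0
After op 4 (undo): buf='(empty)' undo_depth=2 redo_depth=1
After op 5 (undo): buf='abc' undo_depth=1 redo_depth=2
After op 6 (undo): buf='(empty)' undo_depth=0 redo_depth=3
After op 7 (type): buf='baz' undo_depth=1 redo_depth=0
After op 8 (type): buf='bazup' undo_depth=2 redo_depth=0
After op 9 (type): buf='bazuptwo' undo_depth=3 redo_depth=0
After op 10 (delete): buf='bazupt' undo_depth=4 redo_depth=0

Answer: 4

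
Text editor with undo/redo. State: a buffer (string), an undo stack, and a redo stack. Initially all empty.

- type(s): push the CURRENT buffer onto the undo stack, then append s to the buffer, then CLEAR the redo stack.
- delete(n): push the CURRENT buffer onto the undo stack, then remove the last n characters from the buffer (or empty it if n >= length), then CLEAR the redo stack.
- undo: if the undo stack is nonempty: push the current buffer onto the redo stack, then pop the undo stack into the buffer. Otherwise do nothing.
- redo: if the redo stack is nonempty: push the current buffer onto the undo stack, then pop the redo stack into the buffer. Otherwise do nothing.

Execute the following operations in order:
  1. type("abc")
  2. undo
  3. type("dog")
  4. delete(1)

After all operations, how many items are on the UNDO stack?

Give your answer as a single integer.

After op 1 (type): buf='abc' undo_depth=1 redo_depth=0
After op 2 (undo): buf='(empty)' undo_depth=0 redo_depth=1
After op 3 (type): buf='dog' undo_depth=1 redo_depth=0
After op 4 (delete): buf='do' undo_depth=2 redo_depth=0

Answer: 2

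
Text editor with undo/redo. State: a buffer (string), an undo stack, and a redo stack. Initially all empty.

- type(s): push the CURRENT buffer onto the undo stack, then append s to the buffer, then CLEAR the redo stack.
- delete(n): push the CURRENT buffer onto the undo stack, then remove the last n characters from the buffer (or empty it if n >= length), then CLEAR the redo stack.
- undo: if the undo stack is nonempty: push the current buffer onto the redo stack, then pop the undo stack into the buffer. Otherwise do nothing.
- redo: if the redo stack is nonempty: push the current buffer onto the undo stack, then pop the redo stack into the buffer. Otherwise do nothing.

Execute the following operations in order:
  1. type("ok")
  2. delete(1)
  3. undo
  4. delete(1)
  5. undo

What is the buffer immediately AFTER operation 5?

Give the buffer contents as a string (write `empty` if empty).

After op 1 (type): buf='ok' undo_depth=1 redo_depth=0
After op 2 (delete): buf='o' undo_depth=2 redo_depth=0
After op 3 (undo): buf='ok' undo_depth=1 redo_depth=1
After op 4 (delete): buf='o' undo_depth=2 redo_depth=0
After op 5 (undo): buf='ok' undo_depth=1 redo_depth=1

Answer: ok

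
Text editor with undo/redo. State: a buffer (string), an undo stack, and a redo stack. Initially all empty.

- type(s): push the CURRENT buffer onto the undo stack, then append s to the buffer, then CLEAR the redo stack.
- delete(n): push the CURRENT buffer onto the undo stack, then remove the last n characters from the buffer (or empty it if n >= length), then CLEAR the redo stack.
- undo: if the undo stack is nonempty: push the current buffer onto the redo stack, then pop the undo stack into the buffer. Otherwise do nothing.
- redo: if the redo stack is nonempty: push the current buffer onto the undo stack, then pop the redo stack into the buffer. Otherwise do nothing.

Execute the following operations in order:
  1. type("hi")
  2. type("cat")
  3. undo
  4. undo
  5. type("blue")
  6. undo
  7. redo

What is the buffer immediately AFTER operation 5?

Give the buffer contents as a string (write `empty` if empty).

After op 1 (type): buf='hi' undo_depth=1 redo_depth=0
After op 2 (type): buf='hicat' undo_depth=2 redo_depth=0
After op 3 (undo): buf='hi' undo_depth=1 redo_depth=1
After op 4 (undo): buf='(empty)' undo_depth=0 redo_depth=2
After op 5 (type): buf='blue' undo_depth=1 redo_depth=0

Answer: blue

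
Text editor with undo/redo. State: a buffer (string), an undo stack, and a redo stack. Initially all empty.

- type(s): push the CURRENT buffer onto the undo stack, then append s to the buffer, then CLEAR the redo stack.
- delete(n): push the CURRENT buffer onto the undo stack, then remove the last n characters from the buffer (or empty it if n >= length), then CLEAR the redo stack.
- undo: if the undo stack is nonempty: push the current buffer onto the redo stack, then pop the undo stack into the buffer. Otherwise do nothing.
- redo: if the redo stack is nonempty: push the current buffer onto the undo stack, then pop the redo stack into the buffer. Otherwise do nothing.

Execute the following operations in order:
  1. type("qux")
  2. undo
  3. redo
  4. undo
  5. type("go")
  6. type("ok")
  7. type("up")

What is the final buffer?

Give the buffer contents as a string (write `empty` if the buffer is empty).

Answer: gookup

Derivation:
After op 1 (type): buf='qux' undo_depth=1 redo_depth=0
After op 2 (undo): buf='(empty)' undo_depth=0 redo_depth=1
After op 3 (redo): buf='qux' undo_depth=1 redo_depth=0
After op 4 (undo): buf='(empty)' undo_depth=0 redo_depth=1
After op 5 (type): buf='go' undo_depth=1 redo_depth=0
After op 6 (type): buf='gook' undo_depth=2 redo_depth=0
After op 7 (type): buf='gookup' undo_depth=3 redo_depth=0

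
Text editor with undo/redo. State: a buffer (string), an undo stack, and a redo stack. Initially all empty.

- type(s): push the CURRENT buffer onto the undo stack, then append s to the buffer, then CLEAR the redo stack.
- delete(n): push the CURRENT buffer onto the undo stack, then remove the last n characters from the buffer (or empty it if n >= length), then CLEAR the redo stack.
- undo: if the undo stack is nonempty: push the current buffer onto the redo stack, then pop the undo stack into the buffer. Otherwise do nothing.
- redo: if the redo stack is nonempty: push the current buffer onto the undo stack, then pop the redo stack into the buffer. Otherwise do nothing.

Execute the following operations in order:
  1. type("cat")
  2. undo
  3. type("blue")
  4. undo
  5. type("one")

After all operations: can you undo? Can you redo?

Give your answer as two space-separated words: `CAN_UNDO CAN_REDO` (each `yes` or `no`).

Answer: yes no

Derivation:
After op 1 (type): buf='cat' undo_depth=1 redo_depth=0
After op 2 (undo): buf='(empty)' undo_depth=0 redo_depth=1
After op 3 (type): buf='blue' undo_depth=1 redo_depth=0
After op 4 (undo): buf='(empty)' undo_depth=0 redo_depth=1
After op 5 (type): buf='one' undo_depth=1 redo_depth=0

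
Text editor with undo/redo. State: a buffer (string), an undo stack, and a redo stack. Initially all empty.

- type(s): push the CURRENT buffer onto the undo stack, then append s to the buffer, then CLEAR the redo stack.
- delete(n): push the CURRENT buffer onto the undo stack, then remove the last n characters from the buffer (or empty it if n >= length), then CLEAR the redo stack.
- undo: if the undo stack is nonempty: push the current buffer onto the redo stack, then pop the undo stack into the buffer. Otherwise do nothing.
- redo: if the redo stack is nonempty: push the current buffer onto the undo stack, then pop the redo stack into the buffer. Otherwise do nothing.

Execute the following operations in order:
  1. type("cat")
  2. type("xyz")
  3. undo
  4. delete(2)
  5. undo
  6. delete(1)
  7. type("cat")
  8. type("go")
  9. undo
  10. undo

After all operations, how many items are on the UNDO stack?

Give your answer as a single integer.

Answer: 2

Derivation:
After op 1 (type): buf='cat' undo_depth=1 redo_depth=0
After op 2 (type): buf='catxyz' undo_depth=2 redo_depth=0
After op 3 (undo): buf='cat' undo_depth=1 redo_depth=1
After op 4 (delete): buf='c' undo_depth=2 redo_depth=0
After op 5 (undo): buf='cat' undo_depth=1 redo_depth=1
After op 6 (delete): buf='ca' undo_depth=2 redo_depth=0
After op 7 (type): buf='cacat' undo_depth=3 redo_depth=0
After op 8 (type): buf='cacatgo' undo_depth=4 redo_depth=0
After op 9 (undo): buf='cacat' undo_depth=3 redo_depth=1
After op 10 (undo): buf='ca' undo_depth=2 redo_depth=2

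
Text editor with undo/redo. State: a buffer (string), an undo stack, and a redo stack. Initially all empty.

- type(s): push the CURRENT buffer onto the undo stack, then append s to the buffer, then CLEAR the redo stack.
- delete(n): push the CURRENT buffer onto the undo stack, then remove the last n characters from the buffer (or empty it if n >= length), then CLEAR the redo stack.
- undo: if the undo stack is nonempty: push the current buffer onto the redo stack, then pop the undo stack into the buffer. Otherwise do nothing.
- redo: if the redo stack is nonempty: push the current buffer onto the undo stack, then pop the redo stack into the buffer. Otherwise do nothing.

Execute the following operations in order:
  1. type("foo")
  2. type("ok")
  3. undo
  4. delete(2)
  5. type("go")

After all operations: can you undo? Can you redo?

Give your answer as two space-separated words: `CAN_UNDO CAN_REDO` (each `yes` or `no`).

After op 1 (type): buf='foo' undo_depth=1 redo_depth=0
After op 2 (type): buf='foook' undo_depth=2 redo_depth=0
After op 3 (undo): buf='foo' undo_depth=1 redo_depth=1
After op 4 (delete): buf='f' undo_depth=2 redo_depth=0
After op 5 (type): buf='fgo' undo_depth=3 redo_depth=0

Answer: yes no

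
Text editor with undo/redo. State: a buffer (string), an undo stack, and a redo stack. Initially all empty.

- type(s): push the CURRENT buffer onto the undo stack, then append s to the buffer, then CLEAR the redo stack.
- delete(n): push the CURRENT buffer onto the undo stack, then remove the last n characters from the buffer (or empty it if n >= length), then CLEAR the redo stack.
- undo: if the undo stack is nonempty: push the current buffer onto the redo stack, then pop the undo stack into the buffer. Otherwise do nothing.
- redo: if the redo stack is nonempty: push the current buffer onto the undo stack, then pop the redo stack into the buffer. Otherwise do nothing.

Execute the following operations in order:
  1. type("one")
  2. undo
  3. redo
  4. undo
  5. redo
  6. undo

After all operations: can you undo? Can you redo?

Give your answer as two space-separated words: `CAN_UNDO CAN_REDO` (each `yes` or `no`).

After op 1 (type): buf='one' undo_depth=1 redo_depth=0
After op 2 (undo): buf='(empty)' undo_depth=0 redo_depth=1
After op 3 (redo): buf='one' undo_depth=1 redo_depth=0
After op 4 (undo): buf='(empty)' undo_depth=0 redo_depth=1
After op 5 (redo): buf='one' undo_depth=1 redo_depth=0
After op 6 (undo): buf='(empty)' undo_depth=0 redo_depth=1

Answer: no yes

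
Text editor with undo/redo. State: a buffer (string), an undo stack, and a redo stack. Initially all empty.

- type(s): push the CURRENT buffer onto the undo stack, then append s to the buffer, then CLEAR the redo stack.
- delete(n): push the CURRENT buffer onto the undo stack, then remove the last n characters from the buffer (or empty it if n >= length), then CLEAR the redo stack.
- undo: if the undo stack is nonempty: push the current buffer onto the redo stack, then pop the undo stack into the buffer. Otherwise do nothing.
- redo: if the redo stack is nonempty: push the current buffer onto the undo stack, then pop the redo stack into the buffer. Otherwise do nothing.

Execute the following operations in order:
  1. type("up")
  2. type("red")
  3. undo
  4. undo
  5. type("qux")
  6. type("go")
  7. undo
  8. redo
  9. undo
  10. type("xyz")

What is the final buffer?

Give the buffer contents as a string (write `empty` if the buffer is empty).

Answer: quxxyz

Derivation:
After op 1 (type): buf='up' undo_depth=1 redo_depth=0
After op 2 (type): buf='upred' undo_depth=2 redo_depth=0
After op 3 (undo): buf='up' undo_depth=1 redo_depth=1
After op 4 (undo): buf='(empty)' undo_depth=0 redo_depth=2
After op 5 (type): buf='qux' undo_depth=1 redo_depth=0
After op 6 (type): buf='quxgo' undo_depth=2 redo_depth=0
After op 7 (undo): buf='qux' undo_depth=1 redo_depth=1
After op 8 (redo): buf='quxgo' undo_depth=2 redo_depth=0
After op 9 (undo): buf='qux' undo_depth=1 redo_depth=1
After op 10 (type): buf='quxxyz' undo_depth=2 redo_depth=0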